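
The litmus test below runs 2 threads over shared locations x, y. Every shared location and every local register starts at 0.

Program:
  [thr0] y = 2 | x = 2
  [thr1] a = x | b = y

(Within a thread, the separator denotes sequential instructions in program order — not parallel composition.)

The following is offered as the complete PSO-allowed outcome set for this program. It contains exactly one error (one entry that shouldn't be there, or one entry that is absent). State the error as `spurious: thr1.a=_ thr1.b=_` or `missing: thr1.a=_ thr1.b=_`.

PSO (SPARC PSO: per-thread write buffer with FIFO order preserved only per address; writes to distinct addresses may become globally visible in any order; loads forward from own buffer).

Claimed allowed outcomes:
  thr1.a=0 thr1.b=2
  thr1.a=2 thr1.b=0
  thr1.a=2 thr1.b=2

outcome vector order: (thr1.a,thr1.b)
under PSO → (0,0); (0,2); (2,0); (2,2)
PSO∖claimed = {(0,0)}

missing: thr1.a=0 thr1.b=0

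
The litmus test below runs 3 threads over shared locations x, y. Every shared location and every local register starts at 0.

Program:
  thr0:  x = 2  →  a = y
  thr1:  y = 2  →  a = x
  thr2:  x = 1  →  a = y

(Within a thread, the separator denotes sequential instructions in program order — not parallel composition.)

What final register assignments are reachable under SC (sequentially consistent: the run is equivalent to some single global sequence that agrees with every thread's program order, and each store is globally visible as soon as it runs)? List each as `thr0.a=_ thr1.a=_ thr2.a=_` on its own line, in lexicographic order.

outcome vector order: (thr0.a,thr1.a,thr2.a)
|SC outcomes| = 9

thr0.a=0 thr1.a=1 thr2.a=0
thr0.a=0 thr1.a=1 thr2.a=2
thr0.a=0 thr1.a=2 thr2.a=0
thr0.a=0 thr1.a=2 thr2.a=2
thr0.a=2 thr1.a=0 thr2.a=2
thr0.a=2 thr1.a=1 thr2.a=0
thr0.a=2 thr1.a=1 thr2.a=2
thr0.a=2 thr1.a=2 thr2.a=0
thr0.a=2 thr1.a=2 thr2.a=2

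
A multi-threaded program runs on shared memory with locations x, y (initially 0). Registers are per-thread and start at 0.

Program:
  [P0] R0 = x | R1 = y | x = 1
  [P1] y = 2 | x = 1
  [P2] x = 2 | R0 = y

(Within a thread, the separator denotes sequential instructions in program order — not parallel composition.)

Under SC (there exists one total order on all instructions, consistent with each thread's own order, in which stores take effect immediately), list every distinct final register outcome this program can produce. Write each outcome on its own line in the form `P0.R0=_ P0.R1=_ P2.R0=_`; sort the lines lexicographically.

P0.R0=0 P0.R1=0 P2.R0=0
P0.R0=0 P0.R1=0 P2.R0=2
P0.R0=0 P0.R1=2 P2.R0=0
P0.R0=0 P0.R1=2 P2.R0=2
P0.R0=1 P0.R1=2 P2.R0=0
P0.R0=1 P0.R1=2 P2.R0=2
P0.R0=2 P0.R1=0 P2.R0=0
P0.R0=2 P0.R1=0 P2.R0=2
P0.R0=2 P0.R1=2 P2.R0=0
P0.R0=2 P0.R1=2 P2.R0=2

outcome vector order: (P0.R0,P0.R1,P2.R0)
|SC outcomes| = 10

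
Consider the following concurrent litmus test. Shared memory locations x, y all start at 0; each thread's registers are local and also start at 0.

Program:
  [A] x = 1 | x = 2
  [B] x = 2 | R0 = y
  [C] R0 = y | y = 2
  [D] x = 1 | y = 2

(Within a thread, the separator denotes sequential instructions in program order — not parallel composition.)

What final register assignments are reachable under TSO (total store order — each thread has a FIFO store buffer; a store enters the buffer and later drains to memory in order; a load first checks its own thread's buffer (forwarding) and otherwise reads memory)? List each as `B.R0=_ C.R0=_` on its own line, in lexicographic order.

B.R0=0 C.R0=0
B.R0=0 C.R0=2
B.R0=2 C.R0=0
B.R0=2 C.R0=2

outcome vector order: (B.R0,C.R0)
|TSO outcomes| = 4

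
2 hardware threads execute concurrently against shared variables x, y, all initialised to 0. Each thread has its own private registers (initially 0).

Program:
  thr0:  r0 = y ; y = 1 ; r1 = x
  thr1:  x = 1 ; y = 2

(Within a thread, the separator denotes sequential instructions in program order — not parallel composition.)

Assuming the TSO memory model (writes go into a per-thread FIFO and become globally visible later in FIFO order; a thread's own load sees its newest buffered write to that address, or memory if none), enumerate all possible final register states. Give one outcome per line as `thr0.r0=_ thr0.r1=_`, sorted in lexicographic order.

thr0.r0=0 thr0.r1=0
thr0.r0=0 thr0.r1=1
thr0.r0=2 thr0.r1=1

outcome vector order: (thr0.r0,thr0.r1)
|TSO outcomes| = 3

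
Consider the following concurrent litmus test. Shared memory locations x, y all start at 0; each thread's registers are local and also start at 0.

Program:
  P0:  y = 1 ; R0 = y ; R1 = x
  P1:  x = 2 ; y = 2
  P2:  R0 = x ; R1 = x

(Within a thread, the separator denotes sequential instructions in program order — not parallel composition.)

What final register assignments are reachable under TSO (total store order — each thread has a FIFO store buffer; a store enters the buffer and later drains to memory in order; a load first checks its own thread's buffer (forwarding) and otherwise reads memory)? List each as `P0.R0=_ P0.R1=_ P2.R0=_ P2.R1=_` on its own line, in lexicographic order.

P0.R0=1 P0.R1=0 P2.R0=0 P2.R1=0
P0.R0=1 P0.R1=0 P2.R0=0 P2.R1=2
P0.R0=1 P0.R1=0 P2.R0=2 P2.R1=2
P0.R0=1 P0.R1=2 P2.R0=0 P2.R1=0
P0.R0=1 P0.R1=2 P2.R0=0 P2.R1=2
P0.R0=1 P0.R1=2 P2.R0=2 P2.R1=2
P0.R0=2 P0.R1=2 P2.R0=0 P2.R1=0
P0.R0=2 P0.R1=2 P2.R0=0 P2.R1=2
P0.R0=2 P0.R1=2 P2.R0=2 P2.R1=2

outcome vector order: (P0.R0,P0.R1,P2.R0,P2.R1)
|TSO outcomes| = 9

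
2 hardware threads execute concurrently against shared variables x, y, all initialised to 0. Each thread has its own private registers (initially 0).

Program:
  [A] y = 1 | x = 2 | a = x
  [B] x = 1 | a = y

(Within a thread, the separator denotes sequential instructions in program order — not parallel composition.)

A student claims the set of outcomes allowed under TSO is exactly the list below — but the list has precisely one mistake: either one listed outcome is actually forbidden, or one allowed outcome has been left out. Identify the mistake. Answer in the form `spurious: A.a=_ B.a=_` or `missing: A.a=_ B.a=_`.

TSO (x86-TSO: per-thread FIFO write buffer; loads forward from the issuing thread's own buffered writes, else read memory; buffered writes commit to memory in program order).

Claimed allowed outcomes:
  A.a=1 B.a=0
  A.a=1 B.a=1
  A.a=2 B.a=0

outcome vector order: (A.a,B.a)
[TSO] allowed = {10 11 20 21}
TSO∖claimed = {21}

missing: A.a=2 B.a=1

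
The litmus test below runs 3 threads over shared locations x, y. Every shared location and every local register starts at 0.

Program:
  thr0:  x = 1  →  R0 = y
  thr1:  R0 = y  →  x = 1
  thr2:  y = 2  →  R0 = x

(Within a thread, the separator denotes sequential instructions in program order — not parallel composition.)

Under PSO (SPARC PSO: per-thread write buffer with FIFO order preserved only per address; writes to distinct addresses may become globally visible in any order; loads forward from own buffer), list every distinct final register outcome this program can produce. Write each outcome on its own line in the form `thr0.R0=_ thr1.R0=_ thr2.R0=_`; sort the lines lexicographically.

outcome vector order: (thr0.R0,thr1.R0,thr2.R0)
|PSO outcomes| = 8

thr0.R0=0 thr1.R0=0 thr2.R0=0
thr0.R0=0 thr1.R0=0 thr2.R0=1
thr0.R0=0 thr1.R0=2 thr2.R0=0
thr0.R0=0 thr1.R0=2 thr2.R0=1
thr0.R0=2 thr1.R0=0 thr2.R0=0
thr0.R0=2 thr1.R0=0 thr2.R0=1
thr0.R0=2 thr1.R0=2 thr2.R0=0
thr0.R0=2 thr1.R0=2 thr2.R0=1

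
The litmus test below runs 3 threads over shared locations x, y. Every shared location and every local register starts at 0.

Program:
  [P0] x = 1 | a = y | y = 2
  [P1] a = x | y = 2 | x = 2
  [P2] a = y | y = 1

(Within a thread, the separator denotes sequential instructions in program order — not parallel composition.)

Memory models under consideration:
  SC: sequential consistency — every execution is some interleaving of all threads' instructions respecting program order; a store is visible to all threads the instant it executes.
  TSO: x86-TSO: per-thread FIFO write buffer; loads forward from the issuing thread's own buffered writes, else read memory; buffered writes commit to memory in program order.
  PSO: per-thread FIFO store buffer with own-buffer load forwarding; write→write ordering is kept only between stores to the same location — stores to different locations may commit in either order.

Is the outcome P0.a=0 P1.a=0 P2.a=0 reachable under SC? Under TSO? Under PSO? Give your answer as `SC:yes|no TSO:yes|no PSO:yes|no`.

SC:yes TSO:yes PSO:yes

outcome vector order: (P0.a,P1.a,P2.a)
[SC] allowed = {<0 0 0> <0 0 2> <0 1 0> <0 1 2> <1 0 0> <1 0 2> <1 1 0> <1 1 2> <2 0 0> <2 0 2> <2 1 0> <2 1 2>}
[TSO] allowed = {<0 0 0> <0 0 2> <0 1 0> <0 1 2> <1 0 0> <1 0 2> <1 1 0> <1 1 2> <2 0 0> <2 0 2> <2 1 0> <2 1 2>}
[PSO] allowed = {<0 0 0> <0 0 2> <0 1 0> <0 1 2> <1 0 0> <1 0 2> <1 1 0> <1 1 2> <2 0 0> <2 0 2> <2 1 0> <2 1 2>}
target <0 0 0> ∈ {SC,TSO,PSO}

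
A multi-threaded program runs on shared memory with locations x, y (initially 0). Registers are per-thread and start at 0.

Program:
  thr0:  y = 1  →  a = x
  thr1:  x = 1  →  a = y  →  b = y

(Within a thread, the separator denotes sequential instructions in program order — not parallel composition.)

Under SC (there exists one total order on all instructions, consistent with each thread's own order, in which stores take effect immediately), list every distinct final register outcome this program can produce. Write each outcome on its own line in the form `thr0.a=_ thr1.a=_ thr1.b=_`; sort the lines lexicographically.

outcome vector order: (thr0.a,thr1.a,thr1.b)
|SC outcomes| = 4

thr0.a=0 thr1.a=1 thr1.b=1
thr0.a=1 thr1.a=0 thr1.b=0
thr0.a=1 thr1.a=0 thr1.b=1
thr0.a=1 thr1.a=1 thr1.b=1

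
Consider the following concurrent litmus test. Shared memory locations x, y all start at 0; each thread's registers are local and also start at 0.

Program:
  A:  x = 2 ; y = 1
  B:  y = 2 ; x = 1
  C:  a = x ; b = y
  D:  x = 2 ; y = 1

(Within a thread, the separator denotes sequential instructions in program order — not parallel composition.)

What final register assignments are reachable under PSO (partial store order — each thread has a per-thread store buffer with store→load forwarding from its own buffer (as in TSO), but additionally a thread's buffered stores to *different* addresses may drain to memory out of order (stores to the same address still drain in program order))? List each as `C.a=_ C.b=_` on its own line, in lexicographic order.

C.a=0 C.b=0
C.a=0 C.b=1
C.a=0 C.b=2
C.a=1 C.b=0
C.a=1 C.b=1
C.a=1 C.b=2
C.a=2 C.b=0
C.a=2 C.b=1
C.a=2 C.b=2

outcome vector order: (C.a,C.b)
|PSO outcomes| = 9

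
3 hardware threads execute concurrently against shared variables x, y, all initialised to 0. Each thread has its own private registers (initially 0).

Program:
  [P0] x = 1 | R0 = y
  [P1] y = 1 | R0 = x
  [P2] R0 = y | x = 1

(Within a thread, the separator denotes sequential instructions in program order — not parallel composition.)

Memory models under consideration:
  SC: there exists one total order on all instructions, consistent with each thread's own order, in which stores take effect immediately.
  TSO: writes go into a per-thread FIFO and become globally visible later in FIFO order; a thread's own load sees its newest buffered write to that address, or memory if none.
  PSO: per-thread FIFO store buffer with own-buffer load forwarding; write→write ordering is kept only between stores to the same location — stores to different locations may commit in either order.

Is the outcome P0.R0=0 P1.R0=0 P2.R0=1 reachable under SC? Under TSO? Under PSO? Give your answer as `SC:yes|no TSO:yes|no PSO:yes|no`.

outcome vector order: (P0.R0,P1.R0,P2.R0)
SC: 6 outcomes — {0/1/0; 0/1/1; 1/0/0; 1/0/1; 1/1/0; 1/1/1}
TSO: 8 outcomes — {0/0/0; 0/0/1; 0/1/0; 0/1/1; 1/0/0; 1/0/1; 1/1/0; 1/1/1}
PSO: 8 outcomes — {0/0/0; 0/0/1; 0/1/0; 0/1/1; 1/0/0; 1/0/1; 1/1/0; 1/1/1}
target 0/0/1 ∈ {TSO,PSO}

SC:no TSO:yes PSO:yes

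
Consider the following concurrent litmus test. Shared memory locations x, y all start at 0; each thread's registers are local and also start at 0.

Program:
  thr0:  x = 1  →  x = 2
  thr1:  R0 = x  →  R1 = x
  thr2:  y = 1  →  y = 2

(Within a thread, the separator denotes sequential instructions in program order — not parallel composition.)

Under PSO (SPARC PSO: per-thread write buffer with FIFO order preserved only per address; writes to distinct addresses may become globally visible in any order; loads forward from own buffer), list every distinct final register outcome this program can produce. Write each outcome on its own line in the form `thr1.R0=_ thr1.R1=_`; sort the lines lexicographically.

outcome vector order: (thr1.R0,thr1.R1)
|PSO outcomes| = 6

thr1.R0=0 thr1.R1=0
thr1.R0=0 thr1.R1=1
thr1.R0=0 thr1.R1=2
thr1.R0=1 thr1.R1=1
thr1.R0=1 thr1.R1=2
thr1.R0=2 thr1.R1=2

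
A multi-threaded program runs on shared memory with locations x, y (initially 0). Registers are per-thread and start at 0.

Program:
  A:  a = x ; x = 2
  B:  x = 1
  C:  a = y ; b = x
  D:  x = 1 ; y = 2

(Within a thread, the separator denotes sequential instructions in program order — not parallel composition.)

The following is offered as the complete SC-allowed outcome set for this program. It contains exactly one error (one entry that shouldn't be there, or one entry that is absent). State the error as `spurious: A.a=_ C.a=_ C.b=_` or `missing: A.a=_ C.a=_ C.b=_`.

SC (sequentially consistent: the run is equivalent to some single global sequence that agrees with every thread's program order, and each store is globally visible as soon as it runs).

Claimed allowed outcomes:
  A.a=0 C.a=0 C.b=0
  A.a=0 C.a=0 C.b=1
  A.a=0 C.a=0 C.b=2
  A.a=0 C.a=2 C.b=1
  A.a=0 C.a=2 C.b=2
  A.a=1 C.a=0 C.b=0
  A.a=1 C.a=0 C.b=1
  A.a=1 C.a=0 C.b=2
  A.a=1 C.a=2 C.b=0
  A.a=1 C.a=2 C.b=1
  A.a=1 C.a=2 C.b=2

outcome vector order: (A.a,C.a,C.b)
SC (10): (0,0,0) (0,0,1) (0,0,2) (0,2,1) (0,2,2) (1,0,0) (1,0,1) (1,0,2) (1,2,1) (1,2,2)
claimed∖SC = {(1,2,0)}

spurious: A.a=1 C.a=2 C.b=0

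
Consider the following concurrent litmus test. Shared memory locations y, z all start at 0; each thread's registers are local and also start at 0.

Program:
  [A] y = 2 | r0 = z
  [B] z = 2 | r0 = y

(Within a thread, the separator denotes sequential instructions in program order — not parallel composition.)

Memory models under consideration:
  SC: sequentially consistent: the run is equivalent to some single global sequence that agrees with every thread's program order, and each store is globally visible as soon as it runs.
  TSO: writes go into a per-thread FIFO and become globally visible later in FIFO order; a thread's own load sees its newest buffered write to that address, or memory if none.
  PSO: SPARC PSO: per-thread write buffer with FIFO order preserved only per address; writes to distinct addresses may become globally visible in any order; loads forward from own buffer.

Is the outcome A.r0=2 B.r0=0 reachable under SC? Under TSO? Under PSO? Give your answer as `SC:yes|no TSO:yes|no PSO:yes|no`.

SC:yes TSO:yes PSO:yes

outcome vector order: (A.r0,B.r0)
[SC] allowed = {02 20 22}
[TSO] allowed = {00 02 20 22}
[PSO] allowed = {00 02 20 22}
target 20 ∈ {SC,TSO,PSO}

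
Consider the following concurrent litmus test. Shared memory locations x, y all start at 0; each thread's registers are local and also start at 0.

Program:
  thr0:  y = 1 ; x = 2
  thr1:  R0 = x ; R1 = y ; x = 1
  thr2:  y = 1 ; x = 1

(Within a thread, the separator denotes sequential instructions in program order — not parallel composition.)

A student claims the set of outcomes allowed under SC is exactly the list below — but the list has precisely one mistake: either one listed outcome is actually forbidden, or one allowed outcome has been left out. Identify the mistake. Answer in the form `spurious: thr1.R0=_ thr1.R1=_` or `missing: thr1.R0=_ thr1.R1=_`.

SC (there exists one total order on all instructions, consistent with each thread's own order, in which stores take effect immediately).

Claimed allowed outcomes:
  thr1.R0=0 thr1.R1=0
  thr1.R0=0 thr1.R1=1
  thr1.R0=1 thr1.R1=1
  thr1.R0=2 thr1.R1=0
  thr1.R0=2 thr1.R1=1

spurious: thr1.R0=2 thr1.R1=0

outcome vector order: (thr1.R0,thr1.R1)
[SC] allowed = {00; 01; 11; 21}
claimed∖SC = {20}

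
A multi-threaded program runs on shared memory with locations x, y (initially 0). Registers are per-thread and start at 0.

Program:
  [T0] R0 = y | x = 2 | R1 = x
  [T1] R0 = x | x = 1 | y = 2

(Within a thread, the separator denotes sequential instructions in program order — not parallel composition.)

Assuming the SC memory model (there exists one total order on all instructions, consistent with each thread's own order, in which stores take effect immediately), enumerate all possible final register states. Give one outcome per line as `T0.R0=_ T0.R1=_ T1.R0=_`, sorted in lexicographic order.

outcome vector order: (T0.R0,T0.R1,T1.R0)
|SC outcomes| = 5

T0.R0=0 T0.R1=1 T1.R0=0
T0.R0=0 T0.R1=1 T1.R0=2
T0.R0=0 T0.R1=2 T1.R0=0
T0.R0=0 T0.R1=2 T1.R0=2
T0.R0=2 T0.R1=2 T1.R0=0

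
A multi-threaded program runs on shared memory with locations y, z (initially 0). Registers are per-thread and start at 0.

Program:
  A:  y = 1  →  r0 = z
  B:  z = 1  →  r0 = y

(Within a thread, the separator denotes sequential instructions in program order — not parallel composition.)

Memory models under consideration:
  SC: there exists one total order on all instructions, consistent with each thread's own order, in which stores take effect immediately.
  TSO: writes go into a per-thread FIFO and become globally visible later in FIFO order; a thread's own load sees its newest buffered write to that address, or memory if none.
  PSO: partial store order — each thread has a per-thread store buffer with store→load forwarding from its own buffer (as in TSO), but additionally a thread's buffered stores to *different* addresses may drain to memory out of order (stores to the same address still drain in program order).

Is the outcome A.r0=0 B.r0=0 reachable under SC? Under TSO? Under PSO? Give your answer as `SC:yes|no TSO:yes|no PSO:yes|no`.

SC:no TSO:yes PSO:yes

outcome vector order: (A.r0,B.r0)
SC (3): (0,1) (1,0) (1,1)
TSO (4): (0,0) (0,1) (1,0) (1,1)
PSO (4): (0,0) (0,1) (1,0) (1,1)
target (0,0) ∈ {TSO,PSO}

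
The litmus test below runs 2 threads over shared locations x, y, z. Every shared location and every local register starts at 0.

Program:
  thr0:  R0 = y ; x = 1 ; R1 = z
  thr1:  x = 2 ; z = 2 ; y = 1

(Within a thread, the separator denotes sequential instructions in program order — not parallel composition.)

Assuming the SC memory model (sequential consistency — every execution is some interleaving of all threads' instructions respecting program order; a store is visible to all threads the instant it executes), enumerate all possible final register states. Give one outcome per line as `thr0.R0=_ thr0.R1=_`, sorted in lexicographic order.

thr0.R0=0 thr0.R1=0
thr0.R0=0 thr0.R1=2
thr0.R0=1 thr0.R1=2

outcome vector order: (thr0.R0,thr0.R1)
|SC outcomes| = 3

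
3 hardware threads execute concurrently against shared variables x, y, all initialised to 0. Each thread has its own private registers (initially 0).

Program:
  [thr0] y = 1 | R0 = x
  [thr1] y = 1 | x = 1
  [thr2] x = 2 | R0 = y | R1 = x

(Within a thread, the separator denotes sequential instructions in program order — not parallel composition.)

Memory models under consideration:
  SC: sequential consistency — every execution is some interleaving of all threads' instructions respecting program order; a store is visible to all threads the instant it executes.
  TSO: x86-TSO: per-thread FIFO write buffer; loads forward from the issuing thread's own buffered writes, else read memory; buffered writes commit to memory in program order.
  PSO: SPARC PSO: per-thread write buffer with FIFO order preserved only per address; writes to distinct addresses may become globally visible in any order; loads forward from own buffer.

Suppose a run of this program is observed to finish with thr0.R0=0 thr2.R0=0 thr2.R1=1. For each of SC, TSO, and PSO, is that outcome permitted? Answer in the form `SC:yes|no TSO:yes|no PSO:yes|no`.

SC:no TSO:yes PSO:yes

outcome vector order: (thr0.R0,thr2.R0,thr2.R1)
SC: 10 outcomes — {011; 012; 101; 102; 111; 112; 201; 202; 211; 212}
TSO: 12 outcomes — {001; 002; 011; 012; 101; 102; 111; 112; 201; 202; 211; 212}
PSO: 12 outcomes — {001; 002; 011; 012; 101; 102; 111; 112; 201; 202; 211; 212}
target 001 ∈ {TSO,PSO}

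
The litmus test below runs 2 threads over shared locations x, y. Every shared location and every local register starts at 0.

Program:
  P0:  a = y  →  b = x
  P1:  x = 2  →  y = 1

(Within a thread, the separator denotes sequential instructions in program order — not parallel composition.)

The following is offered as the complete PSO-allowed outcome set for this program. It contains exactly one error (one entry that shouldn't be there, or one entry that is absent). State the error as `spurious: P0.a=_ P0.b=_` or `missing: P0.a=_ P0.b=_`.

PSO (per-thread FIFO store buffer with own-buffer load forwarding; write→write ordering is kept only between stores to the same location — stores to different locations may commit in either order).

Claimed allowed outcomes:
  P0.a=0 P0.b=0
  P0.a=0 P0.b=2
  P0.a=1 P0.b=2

missing: P0.a=1 P0.b=0

outcome vector order: (P0.a,P0.b)
under PSO → 0/0; 0/2; 1/0; 1/2
PSO∖claimed = {1/0}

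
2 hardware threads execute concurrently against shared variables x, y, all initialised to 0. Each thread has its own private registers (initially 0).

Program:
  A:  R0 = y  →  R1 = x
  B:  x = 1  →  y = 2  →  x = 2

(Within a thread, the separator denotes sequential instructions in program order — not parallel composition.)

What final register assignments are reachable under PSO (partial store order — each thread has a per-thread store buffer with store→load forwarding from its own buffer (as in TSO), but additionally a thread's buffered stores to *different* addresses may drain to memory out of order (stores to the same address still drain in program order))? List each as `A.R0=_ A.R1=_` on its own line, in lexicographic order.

A.R0=0 A.R1=0
A.R0=0 A.R1=1
A.R0=0 A.R1=2
A.R0=2 A.R1=0
A.R0=2 A.R1=1
A.R0=2 A.R1=2

outcome vector order: (A.R0,A.R1)
|PSO outcomes| = 6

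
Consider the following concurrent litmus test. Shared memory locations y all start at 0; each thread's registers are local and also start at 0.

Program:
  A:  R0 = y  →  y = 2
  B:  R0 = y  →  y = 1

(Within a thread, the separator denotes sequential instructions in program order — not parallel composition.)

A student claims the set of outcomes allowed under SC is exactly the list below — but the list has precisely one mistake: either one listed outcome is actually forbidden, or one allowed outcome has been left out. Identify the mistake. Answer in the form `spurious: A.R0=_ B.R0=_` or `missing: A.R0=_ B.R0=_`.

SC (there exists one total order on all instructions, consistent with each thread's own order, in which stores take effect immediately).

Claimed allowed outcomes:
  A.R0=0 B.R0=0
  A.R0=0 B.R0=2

outcome vector order: (A.R0,B.R0)
SC: 3 outcomes — {0/0; 0/2; 1/0}
SC∖claimed = {1/0}

missing: A.R0=1 B.R0=0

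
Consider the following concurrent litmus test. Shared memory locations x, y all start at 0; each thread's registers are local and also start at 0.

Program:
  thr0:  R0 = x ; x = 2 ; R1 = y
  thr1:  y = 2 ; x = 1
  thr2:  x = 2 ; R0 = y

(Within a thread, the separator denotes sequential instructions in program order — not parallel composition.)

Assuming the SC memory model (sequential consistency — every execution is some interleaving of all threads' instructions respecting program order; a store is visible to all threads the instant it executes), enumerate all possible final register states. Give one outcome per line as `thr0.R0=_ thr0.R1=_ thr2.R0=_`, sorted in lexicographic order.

thr0.R0=0 thr0.R1=0 thr2.R0=0
thr0.R0=0 thr0.R1=0 thr2.R0=2
thr0.R0=0 thr0.R1=2 thr2.R0=0
thr0.R0=0 thr0.R1=2 thr2.R0=2
thr0.R0=1 thr0.R1=2 thr2.R0=0
thr0.R0=1 thr0.R1=2 thr2.R0=2
thr0.R0=2 thr0.R1=0 thr2.R0=0
thr0.R0=2 thr0.R1=0 thr2.R0=2
thr0.R0=2 thr0.R1=2 thr2.R0=0
thr0.R0=2 thr0.R1=2 thr2.R0=2

outcome vector order: (thr0.R0,thr0.R1,thr2.R0)
|SC outcomes| = 10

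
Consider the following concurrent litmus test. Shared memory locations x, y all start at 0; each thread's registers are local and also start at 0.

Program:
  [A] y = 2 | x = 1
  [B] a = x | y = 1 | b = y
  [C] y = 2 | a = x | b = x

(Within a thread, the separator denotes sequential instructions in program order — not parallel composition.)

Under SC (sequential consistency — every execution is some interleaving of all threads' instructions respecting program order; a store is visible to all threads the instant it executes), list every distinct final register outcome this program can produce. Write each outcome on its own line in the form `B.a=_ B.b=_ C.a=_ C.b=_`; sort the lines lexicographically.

outcome vector order: (B.a,B.b,C.a,C.b)
|SC outcomes| = 10

B.a=0 B.b=1 C.a=0 C.b=0
B.a=0 B.b=1 C.a=0 C.b=1
B.a=0 B.b=1 C.a=1 C.b=1
B.a=0 B.b=2 C.a=0 C.b=0
B.a=0 B.b=2 C.a=0 C.b=1
B.a=0 B.b=2 C.a=1 C.b=1
B.a=1 B.b=1 C.a=0 C.b=0
B.a=1 B.b=1 C.a=0 C.b=1
B.a=1 B.b=1 C.a=1 C.b=1
B.a=1 B.b=2 C.a=1 C.b=1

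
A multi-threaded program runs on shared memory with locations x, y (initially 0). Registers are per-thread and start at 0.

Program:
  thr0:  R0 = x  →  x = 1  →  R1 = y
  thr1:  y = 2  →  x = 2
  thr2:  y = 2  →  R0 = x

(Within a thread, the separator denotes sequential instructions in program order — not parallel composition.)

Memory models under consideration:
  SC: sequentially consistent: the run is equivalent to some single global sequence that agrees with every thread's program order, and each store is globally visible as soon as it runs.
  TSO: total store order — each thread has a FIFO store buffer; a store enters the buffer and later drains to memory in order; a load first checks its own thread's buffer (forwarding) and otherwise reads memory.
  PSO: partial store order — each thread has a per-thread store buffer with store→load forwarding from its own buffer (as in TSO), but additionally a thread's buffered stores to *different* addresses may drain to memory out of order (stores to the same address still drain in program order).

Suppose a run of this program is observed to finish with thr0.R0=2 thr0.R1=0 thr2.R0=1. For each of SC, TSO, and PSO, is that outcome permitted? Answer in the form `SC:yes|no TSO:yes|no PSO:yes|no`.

SC:no TSO:no PSO:yes

outcome vector order: (thr0.R0,thr0.R1,thr2.R0)
SC (8): 0/0/1; 0/0/2; 0/2/0; 0/2/1; 0/2/2; 2/2/0; 2/2/1; 2/2/2
TSO (9): 0/0/0; 0/0/1; 0/0/2; 0/2/0; 0/2/1; 0/2/2; 2/2/0; 2/2/1; 2/2/2
PSO (12): 0/0/0; 0/0/1; 0/0/2; 0/2/0; 0/2/1; 0/2/2; 2/0/0; 2/0/1; 2/0/2; 2/2/0; 2/2/1; 2/2/2
target 2/0/1 ∈ {PSO}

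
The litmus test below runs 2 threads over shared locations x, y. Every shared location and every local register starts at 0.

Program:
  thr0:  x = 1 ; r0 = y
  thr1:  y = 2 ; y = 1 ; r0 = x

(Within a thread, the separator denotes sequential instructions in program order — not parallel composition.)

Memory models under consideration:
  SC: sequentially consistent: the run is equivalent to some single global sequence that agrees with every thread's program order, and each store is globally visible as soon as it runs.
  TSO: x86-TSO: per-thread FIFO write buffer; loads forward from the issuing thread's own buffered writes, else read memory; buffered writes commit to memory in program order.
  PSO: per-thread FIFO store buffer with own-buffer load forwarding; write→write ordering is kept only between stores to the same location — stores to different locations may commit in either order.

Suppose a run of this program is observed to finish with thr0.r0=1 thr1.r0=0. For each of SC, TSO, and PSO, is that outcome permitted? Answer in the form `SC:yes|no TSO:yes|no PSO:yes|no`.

SC:yes TSO:yes PSO:yes

outcome vector order: (thr0.r0,thr1.r0)
SC (4): 01, 10, 11, 21
TSO (6): 00, 01, 10, 11, 20, 21
PSO (6): 00, 01, 10, 11, 20, 21
target 10 ∈ {SC,TSO,PSO}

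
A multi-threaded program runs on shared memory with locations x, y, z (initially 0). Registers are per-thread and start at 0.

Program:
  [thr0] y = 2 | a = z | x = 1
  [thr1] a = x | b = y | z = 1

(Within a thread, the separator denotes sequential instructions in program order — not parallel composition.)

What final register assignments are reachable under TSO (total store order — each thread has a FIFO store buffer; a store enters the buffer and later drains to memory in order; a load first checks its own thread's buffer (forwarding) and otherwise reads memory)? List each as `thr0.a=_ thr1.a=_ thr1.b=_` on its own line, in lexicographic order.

thr0.a=0 thr1.a=0 thr1.b=0
thr0.a=0 thr1.a=0 thr1.b=2
thr0.a=0 thr1.a=1 thr1.b=2
thr0.a=1 thr1.a=0 thr1.b=0
thr0.a=1 thr1.a=0 thr1.b=2

outcome vector order: (thr0.a,thr1.a,thr1.b)
|TSO outcomes| = 5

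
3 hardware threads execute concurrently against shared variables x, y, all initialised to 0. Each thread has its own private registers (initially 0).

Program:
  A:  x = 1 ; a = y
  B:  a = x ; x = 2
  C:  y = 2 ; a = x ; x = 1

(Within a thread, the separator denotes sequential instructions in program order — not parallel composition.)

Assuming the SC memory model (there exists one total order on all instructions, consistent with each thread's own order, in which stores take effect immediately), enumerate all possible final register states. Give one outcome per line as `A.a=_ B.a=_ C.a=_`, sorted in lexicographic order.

A.a=0 B.a=0 C.a=1
A.a=0 B.a=0 C.a=2
A.a=0 B.a=1 C.a=1
A.a=0 B.a=1 C.a=2
A.a=2 B.a=0 C.a=0
A.a=2 B.a=0 C.a=1
A.a=2 B.a=0 C.a=2
A.a=2 B.a=1 C.a=0
A.a=2 B.a=1 C.a=1
A.a=2 B.a=1 C.a=2

outcome vector order: (A.a,B.a,C.a)
|SC outcomes| = 10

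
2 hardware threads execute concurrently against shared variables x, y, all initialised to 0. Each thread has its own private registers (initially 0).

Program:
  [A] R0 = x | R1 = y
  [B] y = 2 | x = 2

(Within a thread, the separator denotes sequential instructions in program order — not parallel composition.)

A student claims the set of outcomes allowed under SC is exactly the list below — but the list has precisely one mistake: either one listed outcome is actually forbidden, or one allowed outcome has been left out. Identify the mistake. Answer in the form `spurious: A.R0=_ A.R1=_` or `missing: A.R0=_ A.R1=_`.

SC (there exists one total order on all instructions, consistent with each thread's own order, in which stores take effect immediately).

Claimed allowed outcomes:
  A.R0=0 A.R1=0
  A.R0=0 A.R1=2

missing: A.R0=2 A.R1=2

outcome vector order: (A.R0,A.R1)
under SC → (0,0) (0,2) (2,2)
SC∖claimed = {(2,2)}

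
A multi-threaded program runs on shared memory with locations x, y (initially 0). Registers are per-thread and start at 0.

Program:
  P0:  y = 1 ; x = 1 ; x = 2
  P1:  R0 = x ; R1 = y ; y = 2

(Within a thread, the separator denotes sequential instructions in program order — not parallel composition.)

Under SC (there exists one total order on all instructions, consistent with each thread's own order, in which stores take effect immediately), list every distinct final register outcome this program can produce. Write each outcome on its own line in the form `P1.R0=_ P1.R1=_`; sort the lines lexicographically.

P1.R0=0 P1.R1=0
P1.R0=0 P1.R1=1
P1.R0=1 P1.R1=1
P1.R0=2 P1.R1=1

outcome vector order: (P1.R0,P1.R1)
|SC outcomes| = 4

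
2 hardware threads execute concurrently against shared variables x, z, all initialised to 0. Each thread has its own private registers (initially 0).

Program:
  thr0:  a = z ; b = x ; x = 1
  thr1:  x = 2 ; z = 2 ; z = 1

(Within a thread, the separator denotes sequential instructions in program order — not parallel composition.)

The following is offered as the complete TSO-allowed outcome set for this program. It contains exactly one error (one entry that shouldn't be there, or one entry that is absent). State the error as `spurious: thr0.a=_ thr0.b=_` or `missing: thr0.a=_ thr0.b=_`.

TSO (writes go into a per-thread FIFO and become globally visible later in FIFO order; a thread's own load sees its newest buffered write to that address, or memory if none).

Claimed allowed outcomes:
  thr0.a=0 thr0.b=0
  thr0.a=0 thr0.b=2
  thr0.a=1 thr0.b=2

missing: thr0.a=2 thr0.b=2

outcome vector order: (thr0.a,thr0.b)
under TSO → 00, 02, 12, 22
TSO∖claimed = {22}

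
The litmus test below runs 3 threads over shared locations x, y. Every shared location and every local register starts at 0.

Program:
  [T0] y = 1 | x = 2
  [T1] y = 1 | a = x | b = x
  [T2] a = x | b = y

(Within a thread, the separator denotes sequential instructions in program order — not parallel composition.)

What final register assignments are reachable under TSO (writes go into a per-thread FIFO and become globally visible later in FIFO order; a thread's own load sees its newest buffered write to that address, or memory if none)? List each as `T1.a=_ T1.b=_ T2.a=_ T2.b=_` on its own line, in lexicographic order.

outcome vector order: (T1.a,T1.b,T2.a,T2.b)
|TSO outcomes| = 9

T1.a=0 T1.b=0 T2.a=0 T2.b=0
T1.a=0 T1.b=0 T2.a=0 T2.b=1
T1.a=0 T1.b=0 T2.a=2 T2.b=1
T1.a=0 T1.b=2 T2.a=0 T2.b=0
T1.a=0 T1.b=2 T2.a=0 T2.b=1
T1.a=0 T1.b=2 T2.a=2 T2.b=1
T1.a=2 T1.b=2 T2.a=0 T2.b=0
T1.a=2 T1.b=2 T2.a=0 T2.b=1
T1.a=2 T1.b=2 T2.a=2 T2.b=1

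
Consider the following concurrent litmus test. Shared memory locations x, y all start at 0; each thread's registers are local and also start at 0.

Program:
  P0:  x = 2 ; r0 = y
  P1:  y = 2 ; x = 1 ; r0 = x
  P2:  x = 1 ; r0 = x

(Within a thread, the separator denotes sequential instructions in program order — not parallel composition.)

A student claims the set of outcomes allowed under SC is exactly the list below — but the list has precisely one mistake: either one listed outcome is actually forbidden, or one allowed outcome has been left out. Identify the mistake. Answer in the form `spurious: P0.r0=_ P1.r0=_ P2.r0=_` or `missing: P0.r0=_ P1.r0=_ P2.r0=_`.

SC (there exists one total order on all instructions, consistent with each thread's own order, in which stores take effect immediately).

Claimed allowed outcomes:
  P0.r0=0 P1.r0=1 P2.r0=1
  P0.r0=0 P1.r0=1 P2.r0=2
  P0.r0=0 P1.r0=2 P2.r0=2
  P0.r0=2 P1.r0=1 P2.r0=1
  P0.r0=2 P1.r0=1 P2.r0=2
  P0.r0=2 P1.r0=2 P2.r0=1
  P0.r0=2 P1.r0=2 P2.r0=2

outcome vector order: (P0.r0,P1.r0,P2.r0)
[SC] allowed = {(0,1,1); (0,1,2); (2,1,1); (2,1,2); (2,2,1); (2,2,2)}
claimed∖SC = {(0,2,2)}

spurious: P0.r0=0 P1.r0=2 P2.r0=2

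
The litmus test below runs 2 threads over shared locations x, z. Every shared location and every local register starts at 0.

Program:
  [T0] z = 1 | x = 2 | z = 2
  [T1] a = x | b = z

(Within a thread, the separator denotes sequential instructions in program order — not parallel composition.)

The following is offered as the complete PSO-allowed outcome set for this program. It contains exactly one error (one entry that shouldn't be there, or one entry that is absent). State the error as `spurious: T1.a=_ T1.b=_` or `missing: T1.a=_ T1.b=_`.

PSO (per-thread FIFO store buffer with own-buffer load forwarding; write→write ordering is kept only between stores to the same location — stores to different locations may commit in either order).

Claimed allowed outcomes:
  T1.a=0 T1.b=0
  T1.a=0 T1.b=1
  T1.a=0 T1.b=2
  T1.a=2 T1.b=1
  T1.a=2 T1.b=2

outcome vector order: (T1.a,T1.b)
PSO: 6 outcomes — {0/0; 0/1; 0/2; 2/0; 2/1; 2/2}
PSO∖claimed = {2/0}

missing: T1.a=2 T1.b=0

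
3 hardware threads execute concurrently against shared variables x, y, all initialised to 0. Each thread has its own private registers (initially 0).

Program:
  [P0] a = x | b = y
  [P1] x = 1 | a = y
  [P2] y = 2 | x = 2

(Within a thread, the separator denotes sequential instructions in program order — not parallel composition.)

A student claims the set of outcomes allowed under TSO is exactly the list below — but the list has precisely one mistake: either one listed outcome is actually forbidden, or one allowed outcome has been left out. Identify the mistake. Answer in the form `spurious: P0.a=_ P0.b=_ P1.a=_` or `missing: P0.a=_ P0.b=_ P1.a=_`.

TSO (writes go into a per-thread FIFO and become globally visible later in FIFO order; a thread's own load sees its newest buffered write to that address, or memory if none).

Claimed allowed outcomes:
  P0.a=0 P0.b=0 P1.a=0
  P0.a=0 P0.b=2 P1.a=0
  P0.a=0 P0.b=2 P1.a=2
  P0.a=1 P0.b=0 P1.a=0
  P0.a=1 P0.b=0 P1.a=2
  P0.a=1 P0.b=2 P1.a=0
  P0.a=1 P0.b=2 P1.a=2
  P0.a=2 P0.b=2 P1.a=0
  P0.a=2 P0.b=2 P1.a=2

missing: P0.a=0 P0.b=0 P1.a=2

outcome vector order: (P0.a,P0.b,P1.a)
under TSO → (0,0,0), (0,0,2), (0,2,0), (0,2,2), (1,0,0), (1,0,2), (1,2,0), (1,2,2), (2,2,0), (2,2,2)
TSO∖claimed = {(0,0,2)}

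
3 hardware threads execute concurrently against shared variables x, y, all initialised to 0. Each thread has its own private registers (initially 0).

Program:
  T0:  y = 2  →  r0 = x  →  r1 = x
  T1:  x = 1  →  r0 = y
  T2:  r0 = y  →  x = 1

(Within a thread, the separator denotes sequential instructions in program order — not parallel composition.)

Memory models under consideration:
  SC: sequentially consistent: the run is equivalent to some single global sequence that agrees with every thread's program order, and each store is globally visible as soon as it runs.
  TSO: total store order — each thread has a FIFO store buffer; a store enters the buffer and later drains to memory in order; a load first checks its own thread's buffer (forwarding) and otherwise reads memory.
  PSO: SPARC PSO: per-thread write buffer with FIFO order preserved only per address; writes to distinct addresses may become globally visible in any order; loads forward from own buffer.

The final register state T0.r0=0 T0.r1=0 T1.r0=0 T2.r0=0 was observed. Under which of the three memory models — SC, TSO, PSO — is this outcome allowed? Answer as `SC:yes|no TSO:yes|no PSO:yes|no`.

SC:no TSO:yes PSO:yes

outcome vector order: (T0.r0,T0.r1,T1.r0,T2.r0)
SC: 8 outcomes — {0020; 0022; 0120; 0122; 1100; 1102; 1120; 1122}
TSO: 12 outcomes — {0000; 0002; 0020; 0022; 0100; 0102; 0120; 0122; 1100; 1102; 1120; 1122}
PSO: 12 outcomes — {0000; 0002; 0020; 0022; 0100; 0102; 0120; 0122; 1100; 1102; 1120; 1122}
target 0000 ∈ {TSO,PSO}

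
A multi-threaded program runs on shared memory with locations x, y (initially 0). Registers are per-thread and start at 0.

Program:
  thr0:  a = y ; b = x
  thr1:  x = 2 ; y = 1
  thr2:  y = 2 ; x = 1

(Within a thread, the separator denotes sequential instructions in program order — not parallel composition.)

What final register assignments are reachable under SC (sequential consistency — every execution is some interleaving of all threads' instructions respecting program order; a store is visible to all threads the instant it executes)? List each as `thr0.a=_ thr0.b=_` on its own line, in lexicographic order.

outcome vector order: (thr0.a,thr0.b)
|SC outcomes| = 8

thr0.a=0 thr0.b=0
thr0.a=0 thr0.b=1
thr0.a=0 thr0.b=2
thr0.a=1 thr0.b=1
thr0.a=1 thr0.b=2
thr0.a=2 thr0.b=0
thr0.a=2 thr0.b=1
thr0.a=2 thr0.b=2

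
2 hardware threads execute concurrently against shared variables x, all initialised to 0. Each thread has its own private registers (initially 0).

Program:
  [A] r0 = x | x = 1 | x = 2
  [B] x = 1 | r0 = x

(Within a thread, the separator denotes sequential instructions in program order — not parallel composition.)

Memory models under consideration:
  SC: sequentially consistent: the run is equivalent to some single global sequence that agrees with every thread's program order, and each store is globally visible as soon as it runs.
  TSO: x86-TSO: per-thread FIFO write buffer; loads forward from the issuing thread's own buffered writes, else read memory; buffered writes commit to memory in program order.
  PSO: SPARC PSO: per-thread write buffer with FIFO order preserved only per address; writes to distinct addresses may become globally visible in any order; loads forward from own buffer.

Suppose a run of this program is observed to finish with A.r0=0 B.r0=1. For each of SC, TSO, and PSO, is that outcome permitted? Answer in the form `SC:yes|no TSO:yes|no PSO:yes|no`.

SC:yes TSO:yes PSO:yes

outcome vector order: (A.r0,B.r0)
SC (4): (0,1) (0,2) (1,1) (1,2)
TSO (4): (0,1) (0,2) (1,1) (1,2)
PSO (4): (0,1) (0,2) (1,1) (1,2)
target (0,1) ∈ {SC,TSO,PSO}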